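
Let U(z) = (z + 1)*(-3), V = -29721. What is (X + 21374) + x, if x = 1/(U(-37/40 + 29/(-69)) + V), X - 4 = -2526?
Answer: 515458301764/27342367 ≈ 18852.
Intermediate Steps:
X = -2522 (X = 4 - 2526 = -2522)
U(z) = -3 - 3*z (U(z) = (1 + z)*(-3) = -3 - 3*z)
x = -920/27342367 (x = 1/((-3 - 3*(-37/40 + 29/(-69))) - 29721) = 1/((-3 - 3*(-37*1/40 + 29*(-1/69))) - 29721) = 1/((-3 - 3*(-37/40 - 29/69)) - 29721) = 1/((-3 - 3*(-3713/2760)) - 29721) = 1/((-3 + 3713/920) - 29721) = 1/(953/920 - 29721) = 1/(-27342367/920) = -920/27342367 ≈ -3.3647e-5)
(X + 21374) + x = (-2522 + 21374) - 920/27342367 = 18852 - 920/27342367 = 515458301764/27342367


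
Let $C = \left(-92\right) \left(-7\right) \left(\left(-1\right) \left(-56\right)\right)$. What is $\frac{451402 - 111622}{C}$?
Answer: $\frac{12135}{1288} \approx 9.4216$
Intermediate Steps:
$C = 36064$ ($C = 644 \cdot 56 = 36064$)
$\frac{451402 - 111622}{C} = \frac{451402 - 111622}{36064} = 339780 \cdot \frac{1}{36064} = \frac{12135}{1288}$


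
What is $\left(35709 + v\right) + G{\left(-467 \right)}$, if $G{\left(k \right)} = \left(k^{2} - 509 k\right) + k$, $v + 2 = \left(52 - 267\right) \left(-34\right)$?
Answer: $498342$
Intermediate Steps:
$v = 7308$ ($v = -2 + \left(52 - 267\right) \left(-34\right) = -2 - -7310 = -2 + 7310 = 7308$)
$G{\left(k \right)} = k^{2} - 508 k$
$\left(35709 + v\right) + G{\left(-467 \right)} = \left(35709 + 7308\right) - 467 \left(-508 - 467\right) = 43017 - -455325 = 43017 + 455325 = 498342$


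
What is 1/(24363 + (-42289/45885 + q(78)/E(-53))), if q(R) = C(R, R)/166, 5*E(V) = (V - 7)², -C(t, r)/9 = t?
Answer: 12187056/296901941789 ≈ 4.1047e-5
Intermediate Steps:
C(t, r) = -9*t
E(V) = (-7 + V)²/5 (E(V) = (V - 7)²/5 = (-7 + V)²/5)
q(R) = -9*R/166
1/(24363 + (-42289/45885 + q(78)/E(-53))) = 1/(24363 + (-42289/45885 + (-9/166*78)/(((-7 - 53)²/5)))) = 1/(24363 + (-42289*1/45885 - 351/(83*((⅕)*(-60)²)))) = 1/(24363 + (-42289/45885 - 351/(83*((⅕)*3600)))) = 1/(24363 + (-42289/45885 - 351/83/720)) = 1/(24363 + (-42289/45885 - 351/83*1/720)) = 1/(24363 + (-42289/45885 - 39/6640)) = 1/(24363 - 11303539/12187056) = 1/(296901941789/12187056) = 12187056/296901941789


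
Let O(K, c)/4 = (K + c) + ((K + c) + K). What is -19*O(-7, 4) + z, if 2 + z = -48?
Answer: 938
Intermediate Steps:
O(K, c) = 8*c + 12*K (O(K, c) = 4*((K + c) + ((K + c) + K)) = 4*((K + c) + (c + 2*K)) = 4*(2*c + 3*K) = 8*c + 12*K)
z = -50 (z = -2 - 48 = -50)
-19*O(-7, 4) + z = -19*(8*4 + 12*(-7)) - 50 = -19*(32 - 84) - 50 = -19*(-52) - 50 = 988 - 50 = 938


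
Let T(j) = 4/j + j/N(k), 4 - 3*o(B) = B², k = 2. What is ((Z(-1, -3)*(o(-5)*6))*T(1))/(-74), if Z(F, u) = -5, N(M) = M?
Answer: -945/74 ≈ -12.770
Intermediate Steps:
o(B) = 4/3 - B²/3
T(j) = j/2 + 4/j (T(j) = 4/j + j/2 = j/2 + 4/j)
((Z(-1, -3)*(o(-5)*6))*T(1))/(-74) = ((-5*(4/3 - ⅓*(-5)²)*6)*((½)*1 + 4/1))/(-74) = ((-5*(4/3 - ⅓*25)*6)*(½ + 4*1))*(-1/74) = ((-5*(4/3 - 25/3)*6)*(½ + 4))*(-1/74) = (-(-35)*6*(9/2))*(-1/74) = (-5*(-42)*(9/2))*(-1/74) = (210*(9/2))*(-1/74) = 945*(-1/74) = -945/74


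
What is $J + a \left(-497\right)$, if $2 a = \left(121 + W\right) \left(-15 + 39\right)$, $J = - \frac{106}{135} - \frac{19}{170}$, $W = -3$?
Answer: $- \frac{3230225797}{4590} \approx -7.0375 \cdot 10^{5}$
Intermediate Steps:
$J = - \frac{4117}{4590}$ ($J = \left(-106\right) \frac{1}{135} - \frac{19}{170} = - \frac{106}{135} - \frac{19}{170} = - \frac{4117}{4590} \approx -0.89695$)
$a = 1416$ ($a = \frac{\left(121 - 3\right) \left(-15 + 39\right)}{2} = \frac{118 \cdot 24}{2} = \frac{1}{2} \cdot 2832 = 1416$)
$J + a \left(-497\right) = - \frac{4117}{4590} + 1416 \left(-497\right) = - \frac{4117}{4590} - 703752 = - \frac{3230225797}{4590}$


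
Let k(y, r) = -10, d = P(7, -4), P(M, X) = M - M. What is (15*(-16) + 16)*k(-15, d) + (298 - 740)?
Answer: 1798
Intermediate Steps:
P(M, X) = 0
d = 0
(15*(-16) + 16)*k(-15, d) + (298 - 740) = (15*(-16) + 16)*(-10) + (298 - 740) = (-240 + 16)*(-10) - 442 = -224*(-10) - 442 = 2240 - 442 = 1798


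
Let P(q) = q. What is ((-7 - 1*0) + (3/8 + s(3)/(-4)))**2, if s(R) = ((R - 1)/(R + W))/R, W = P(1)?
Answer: 400/9 ≈ 44.444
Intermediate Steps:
W = 1
s(R) = (-1 + R)/(R*(1 + R)) (s(R) = ((R - 1)/(R + 1))/R = ((-1 + R)/(1 + R))/R = (-1 + R)/(R*(1 + R)))
((-7 - 1*0) + (3/8 + s(3)/(-4)))**2 = ((-7 - 1*0) + (3/8 + ((-1 + 3)/(3*(1 + 3)))/(-4)))**2 = ((-7 + 0) + (3*(1/8) + ((1/3)*2/4)*(-1/4)))**2 = (-7 + (3/8 + ((1/3)*(1/4)*2)*(-1/4)))**2 = (-7 + (3/8 + (1/6)*(-1/4)))**2 = (-7 + (3/8 - 1/24))**2 = (-7 + 1/3)**2 = (-20/3)**2 = 400/9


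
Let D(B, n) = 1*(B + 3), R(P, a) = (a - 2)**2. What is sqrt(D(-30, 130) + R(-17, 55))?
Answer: sqrt(2782) ≈ 52.745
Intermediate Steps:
R(P, a) = (-2 + a)**2
D(B, n) = 3 + B (D(B, n) = 1*(3 + B) = 3 + B)
sqrt(D(-30, 130) + R(-17, 55)) = sqrt((3 - 30) + (-2 + 55)**2) = sqrt(-27 + 53**2) = sqrt(-27 + 2809) = sqrt(2782)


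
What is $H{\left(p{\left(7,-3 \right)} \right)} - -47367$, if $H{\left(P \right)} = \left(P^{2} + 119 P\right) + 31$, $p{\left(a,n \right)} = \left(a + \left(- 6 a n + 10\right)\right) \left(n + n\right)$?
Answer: $681460$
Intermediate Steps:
$p{\left(a,n \right)} = 2 n \left(10 + a - 6 a n\right)$ ($p{\left(a,n \right)} = \left(a - \left(-10 + 6 a n\right)\right) 2 n = \left(10 + a - 6 a n\right) 2 n = 2 n \left(10 + a - 6 a n\right)$)
$H{\left(P \right)} = 31 + P^{2} + 119 P$
$H{\left(p{\left(7,-3 \right)} \right)} - -47367 = \left(31 + \left(2 \left(-3\right) \left(10 + 7 - 42 \left(-3\right)\right)\right)^{2} + 119 \cdot 2 \left(-3\right) \left(10 + 7 - 42 \left(-3\right)\right)\right) - -47367 = \left(31 + \left(2 \left(-3\right) \left(10 + 7 + 126\right)\right)^{2} + 119 \cdot 2 \left(-3\right) \left(10 + 7 + 126\right)\right) + 47367 = \left(31 + \left(2 \left(-3\right) 143\right)^{2} + 119 \cdot 2 \left(-3\right) 143\right) + 47367 = \left(31 + \left(-858\right)^{2} + 119 \left(-858\right)\right) + 47367 = \left(31 + 736164 - 102102\right) + 47367 = 634093 + 47367 = 681460$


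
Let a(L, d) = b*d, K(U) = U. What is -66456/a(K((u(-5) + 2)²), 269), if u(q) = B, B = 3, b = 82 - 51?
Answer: -66456/8339 ≈ -7.9693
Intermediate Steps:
b = 31
u(q) = 3
a(L, d) = 31*d
-66456/a(K((u(-5) + 2)²), 269) = -66456/(31*269) = -66456/8339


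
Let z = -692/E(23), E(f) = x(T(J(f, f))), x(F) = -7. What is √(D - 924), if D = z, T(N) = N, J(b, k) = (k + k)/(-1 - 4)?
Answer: 76*I*√7/7 ≈ 28.725*I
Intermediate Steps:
J(b, k) = -2*k/5 (J(b, k) = (2*k)/(-5) = (2*k)*(-⅕) = -2*k/5)
E(f) = -7
z = 692/7 (z = -692/(-7) = -692*(-⅐) = 692/7 ≈ 98.857)
D = 692/7 ≈ 98.857
√(D - 924) = √(692/7 - 924) = √(-5776/7) = 76*I*√7/7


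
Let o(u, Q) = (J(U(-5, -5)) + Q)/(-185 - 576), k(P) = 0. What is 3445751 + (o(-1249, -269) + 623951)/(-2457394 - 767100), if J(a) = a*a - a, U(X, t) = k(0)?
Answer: 4227660465796727/1226919967 ≈ 3.4458e+6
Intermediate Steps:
U(X, t) = 0
J(a) = a² - a
o(u, Q) = -Q/761 (o(u, Q) = (0*(-1 + 0) + Q)/(-185 - 576) = (0*(-1) + Q)/(-761) = (0 + Q)*(-1/761) = Q*(-1/761) = -Q/761)
3445751 + (o(-1249, -269) + 623951)/(-2457394 - 767100) = 3445751 + (-1/761*(-269) + 623951)/(-2457394 - 767100) = 3445751 + (269/761 + 623951)/(-3224494) = 3445751 + (474826980/761)*(-1/3224494) = 3445751 - 237413490/1226919967 = 4227660465796727/1226919967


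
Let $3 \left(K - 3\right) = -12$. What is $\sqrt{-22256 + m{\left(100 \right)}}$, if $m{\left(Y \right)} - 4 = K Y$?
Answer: $4 i \sqrt{1397} \approx 149.51 i$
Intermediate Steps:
$K = -1$ ($K = 3 + \frac{1}{3} \left(-12\right) = 3 - 4 = -1$)
$m{\left(Y \right)} = 4 - Y$
$\sqrt{-22256 + m{\left(100 \right)}} = \sqrt{-22256 + \left(4 - 100\right)} = \sqrt{-22256 - 96} = \sqrt{-22352} = 4 i \sqrt{1397}$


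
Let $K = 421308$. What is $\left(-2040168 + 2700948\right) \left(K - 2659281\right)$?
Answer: $-1478807798940$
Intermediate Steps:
$\left(-2040168 + 2700948\right) \left(K - 2659281\right) = \left(-2040168 + 2700948\right) \left(421308 - 2659281\right) = 660780 \left(-2237973\right) = -1478807798940$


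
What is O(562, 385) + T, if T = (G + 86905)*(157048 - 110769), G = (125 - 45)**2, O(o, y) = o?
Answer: 4318062657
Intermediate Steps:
G = 6400 (G = 80**2 = 6400)
T = 4318062095 (T = (6400 + 86905)*(157048 - 110769) = 93305*46279 = 4318062095)
O(562, 385) + T = 562 + 4318062095 = 4318062657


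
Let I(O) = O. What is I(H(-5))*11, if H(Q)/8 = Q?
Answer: -440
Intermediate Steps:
H(Q) = 8*Q
I(H(-5))*11 = (8*(-5))*11 = -40*11 = -440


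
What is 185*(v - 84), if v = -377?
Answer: -85285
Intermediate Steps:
185*(v - 84) = 185*(-377 - 84) = 185*(-461) = -85285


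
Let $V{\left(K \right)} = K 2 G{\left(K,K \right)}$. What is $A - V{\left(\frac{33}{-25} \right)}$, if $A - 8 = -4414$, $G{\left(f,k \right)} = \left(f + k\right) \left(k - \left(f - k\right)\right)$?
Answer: $- \frac{68700002}{15625} \approx -4396.8$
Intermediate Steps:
$G{\left(f,k \right)} = \left(f + k\right) \left(- f + 2 k\right)$
$V{\left(K \right)} = 4 K^{3}$ ($V{\left(K \right)} = K 2 \left(- K^{2} + 2 K^{2} + K K\right) = 2 K \left(- K^{2} + 2 K^{2} + K^{2}\right) = 2 K 2 K^{2} = 4 K^{3}$)
$A = -4406$ ($A = 8 - 4414 = -4406$)
$A - V{\left(\frac{33}{-25} \right)} = -4406 - 4 \left(\frac{33}{-25}\right)^{3} = -4406 - 4 \left(33 \left(- \frac{1}{25}\right)\right)^{3} = -4406 - 4 \left(- \frac{33}{25}\right)^{3} = -4406 - 4 \left(- \frac{35937}{15625}\right) = -4406 - - \frac{143748}{15625} = -4406 + \frac{143748}{15625} = - \frac{68700002}{15625}$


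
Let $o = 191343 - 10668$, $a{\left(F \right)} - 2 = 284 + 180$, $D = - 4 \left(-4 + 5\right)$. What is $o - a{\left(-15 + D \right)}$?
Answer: $180209$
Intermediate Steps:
$D = -4$ ($D = \left(-4\right) 1 = -4$)
$a{\left(F \right)} = 466$ ($a{\left(F \right)} = 2 + \left(284 + 180\right) = 2 + 464 = 466$)
$o = 180675$ ($o = 191343 - 10668 = 180675$)
$o - a{\left(-15 + D \right)} = 180675 - 466 = 180209$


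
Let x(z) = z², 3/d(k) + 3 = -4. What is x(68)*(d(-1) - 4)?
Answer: -143344/7 ≈ -20478.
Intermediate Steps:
d(k) = -3/7 (d(k) = 3/(-3 - 4) = 3/(-7) = 3*(-⅐) = -3/7)
x(68)*(d(-1) - 4) = 68²*(-3/7 - 4) = 4624*(-31/7) = -143344/7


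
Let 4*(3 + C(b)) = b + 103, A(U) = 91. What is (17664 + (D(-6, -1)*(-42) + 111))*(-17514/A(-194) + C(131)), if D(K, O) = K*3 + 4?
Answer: -65390643/26 ≈ -2.5150e+6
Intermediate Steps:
D(K, O) = 4 + 3*K (D(K, O) = 3*K + 4 = 4 + 3*K)
C(b) = 91/4 + b/4 (C(b) = -3 + (b + 103)/4 = -3 + (103 + b)/4 = -3 + (103/4 + b/4) = 91/4 + b/4)
(17664 + (D(-6, -1)*(-42) + 111))*(-17514/A(-194) + C(131)) = (17664 + ((4 + 3*(-6))*(-42) + 111))*(-17514/91 + (91/4 + (1/4)*131)) = (17664 + ((4 - 18)*(-42) + 111))*(-17514*1/91 + (91/4 + 131/4)) = (17664 + (-14*(-42) + 111))*(-2502/13 + 111/2) = (17664 + (588 + 111))*(-3561/26) = (17664 + 699)*(-3561/26) = 18363*(-3561/26) = -65390643/26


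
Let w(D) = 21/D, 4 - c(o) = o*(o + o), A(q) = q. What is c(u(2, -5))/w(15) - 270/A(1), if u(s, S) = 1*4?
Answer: -290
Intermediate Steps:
u(s, S) = 4
c(o) = 4 - 2*o² (c(o) = 4 - o*(o + o) = 4 - o*2*o = 4 - 2*o²)
c(u(2, -5))/w(15) - 270/A(1) = (4 - 2*4²)/((21/15)) - 270/1 = (4 - 2*16)/((21*(1/15))) - 270*1 = (4 - 32)/(7/5) - 270 = -28*5/7 - 270 = -20 - 270 = -290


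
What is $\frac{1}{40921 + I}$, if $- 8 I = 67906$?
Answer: $\frac{4}{129731} \approx 3.0833 \cdot 10^{-5}$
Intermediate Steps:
$I = - \frac{33953}{4}$ ($I = \left(- \frac{1}{8}\right) 67906 = - \frac{33953}{4} \approx -8488.3$)
$\frac{1}{40921 + I} = \frac{1}{40921 - \frac{33953}{4}} = \frac{1}{\frac{129731}{4}} = \frac{4}{129731}$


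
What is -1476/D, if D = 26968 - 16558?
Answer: -246/1735 ≈ -0.14179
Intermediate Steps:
D = 10410
-1476/D = -1476/10410 = -1476*1/10410 = -246/1735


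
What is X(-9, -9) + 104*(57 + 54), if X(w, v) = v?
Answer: 11535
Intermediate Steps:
X(-9, -9) + 104*(57 + 54) = -9 + 104*(57 + 54) = -9 + 104*111 = -9 + 11544 = 11535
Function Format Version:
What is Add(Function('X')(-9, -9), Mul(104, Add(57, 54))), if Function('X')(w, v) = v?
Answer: 11535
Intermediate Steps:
Add(Function('X')(-9, -9), Mul(104, Add(57, 54))) = Add(-9, Mul(104, Add(57, 54))) = Add(-9, Mul(104, 111)) = Add(-9, 11544) = 11535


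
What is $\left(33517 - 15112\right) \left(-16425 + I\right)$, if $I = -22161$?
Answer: $-710175330$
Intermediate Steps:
$\left(33517 - 15112\right) \left(-16425 + I\right) = \left(33517 - 15112\right) \left(-16425 - 22161\right) = 18405 \left(-38586\right) = -710175330$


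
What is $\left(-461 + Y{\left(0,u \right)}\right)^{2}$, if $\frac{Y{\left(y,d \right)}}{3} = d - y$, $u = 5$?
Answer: $198916$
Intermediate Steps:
$Y{\left(y,d \right)} = - 3 y + 3 d$ ($Y{\left(y,d \right)} = 3 \left(d - y\right) = - 3 y + 3 d$)
$\left(-461 + Y{\left(0,u \right)}\right)^{2} = \left(-461 + \left(\left(-3\right) 0 + 3 \cdot 5\right)\right)^{2} = \left(-461 + \left(0 + 15\right)\right)^{2} = \left(-461 + 15\right)^{2} = \left(-446\right)^{2} = 198916$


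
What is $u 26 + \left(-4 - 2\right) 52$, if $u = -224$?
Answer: $-6136$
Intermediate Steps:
$u 26 + \left(-4 - 2\right) 52 = \left(-224\right) 26 + \left(-4 - 2\right) 52 = -5824 - 312 = -6136$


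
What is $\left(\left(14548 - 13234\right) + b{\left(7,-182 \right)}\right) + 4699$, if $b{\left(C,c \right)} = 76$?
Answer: $6089$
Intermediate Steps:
$\left(\left(14548 - 13234\right) + b{\left(7,-182 \right)}\right) + 4699 = \left(\left(14548 - 13234\right) + 76\right) + 4699 = \left(1314 + 76\right) + 4699 = 1390 + 4699 = 6089$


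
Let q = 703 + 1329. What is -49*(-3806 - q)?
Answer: 286062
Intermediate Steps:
q = 2032
-49*(-3806 - q) = -49*(-3806 - 1*2032) = -49*(-3806 - 2032) = -49*(-5838) = 286062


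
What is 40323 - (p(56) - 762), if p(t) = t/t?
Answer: 41084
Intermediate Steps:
p(t) = 1
40323 - (p(56) - 762) = 40323 - (1 - 762) = 40323 - 1*(-761) = 40323 + 761 = 41084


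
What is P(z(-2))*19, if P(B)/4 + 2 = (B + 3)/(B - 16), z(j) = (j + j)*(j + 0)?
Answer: -513/2 ≈ -256.50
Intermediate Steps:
z(j) = 2*j**2 (z(j) = (2*j)*j = 2*j**2)
P(B) = -8 + 4*(3 + B)/(-16 + B) (P(B) = -8 + 4*((B + 3)/(B - 16)) = -8 + 4*((3 + B)/(-16 + B)) = -8 + 4*(3 + B)/(-16 + B))
P(z(-2))*19 = (4*(35 - 2*(-2)**2)/(-16 + 2*(-2)**2))*19 = (4*(35 - 2*4)/(-16 + 2*4))*19 = (4*(35 - 1*8)/(-16 + 8))*19 = (4*(35 - 8)/(-8))*19 = (4*(-1/8)*27)*19 = -27/2*19 = -513/2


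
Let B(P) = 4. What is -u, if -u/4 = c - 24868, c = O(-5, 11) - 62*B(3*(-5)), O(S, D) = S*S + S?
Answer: -100384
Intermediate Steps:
O(S, D) = S + S² (O(S, D) = S² + S = S + S²)
c = -228 (c = -5*(1 - 5) - 62*4 = -5*(-4) - 248 = 20 - 248 = -228)
u = 100384 (u = -4*(-228 - 24868) = -4*(-25096) = 100384)
-u = -1*100384 = -100384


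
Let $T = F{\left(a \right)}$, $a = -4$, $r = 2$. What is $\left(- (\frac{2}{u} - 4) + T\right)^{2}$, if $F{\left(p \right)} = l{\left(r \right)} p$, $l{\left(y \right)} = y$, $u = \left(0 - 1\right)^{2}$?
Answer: $36$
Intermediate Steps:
$u = 1$ ($u = \left(-1\right)^{2} = 1$)
$F{\left(p \right)} = 2 p$
$T = -8$ ($T = 2 \left(-4\right) = -8$)
$\left(- (\frac{2}{u} - 4) + T\right)^{2} = \left(- (\frac{2}{1} - 4) - 8\right)^{2} = \left(- (2 \cdot 1 - 4) - 8\right)^{2} = \left(- (2 - 4) - 8\right)^{2} = \left(\left(-1\right) \left(-2\right) - 8\right)^{2} = \left(2 - 8\right)^{2} = \left(-6\right)^{2} = 36$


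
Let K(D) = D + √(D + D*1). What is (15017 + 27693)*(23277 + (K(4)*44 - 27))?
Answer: 1000524460 + 3758480*√2 ≈ 1.0058e+9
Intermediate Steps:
K(D) = D + √2*√D (K(D) = D + √(D + D) = D + √(2*D) = D + √2*√D)
(15017 + 27693)*(23277 + (K(4)*44 - 27)) = (15017 + 27693)*(23277 + ((4 + √2*√4)*44 - 27)) = 42710*(23277 + ((4 + √2*2)*44 - 27)) = 42710*(23277 + ((4 + 2*√2)*44 - 27)) = 42710*(23277 + ((176 + 88*√2) - 27)) = 42710*(23277 + (149 + 88*√2)) = 42710*(23426 + 88*√2) = 1000524460 + 3758480*√2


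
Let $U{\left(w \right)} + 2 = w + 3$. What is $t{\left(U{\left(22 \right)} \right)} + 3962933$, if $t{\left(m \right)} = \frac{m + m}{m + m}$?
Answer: $3962934$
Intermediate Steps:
$U{\left(w \right)} = 1 + w$ ($U{\left(w \right)} = -2 + \left(w + 3\right) = -2 + \left(3 + w\right) = 1 + w$)
$t{\left(m \right)} = 1$ ($t{\left(m \right)} = \frac{2 m}{2 m} = 2 m \frac{1}{2 m} = 1$)
$t{\left(U{\left(22 \right)} \right)} + 3962933 = 1 + 3962933 = 3962934$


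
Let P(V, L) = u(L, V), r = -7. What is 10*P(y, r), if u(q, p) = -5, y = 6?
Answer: -50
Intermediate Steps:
P(V, L) = -5
10*P(y, r) = 10*(-5) = -50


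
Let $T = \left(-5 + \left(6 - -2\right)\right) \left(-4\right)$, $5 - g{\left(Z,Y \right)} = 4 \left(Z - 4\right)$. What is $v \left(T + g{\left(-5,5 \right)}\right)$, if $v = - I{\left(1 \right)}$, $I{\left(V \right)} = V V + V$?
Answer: $-58$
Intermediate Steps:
$g{\left(Z,Y \right)} = 21 - 4 Z$ ($g{\left(Z,Y \right)} = 5 - 4 \left(Z - 4\right) = 5 - 4 \left(-4 + Z\right) = 5 - \left(-16 + 4 Z\right) = 21 - 4 Z$)
$I{\left(V \right)} = V + V^{2}$ ($I{\left(V \right)} = V^{2} + V = V + V^{2}$)
$T = -12$ ($T = \left(-5 + \left(6 + 2\right)\right) \left(-4\right) = \left(-5 + 8\right) \left(-4\right) = 3 \left(-4\right) = -12$)
$v = -2$ ($v = - 1 \left(1 + 1\right) = - 1 \cdot 2 = \left(-1\right) 2 = -2$)
$v \left(T + g{\left(-5,5 \right)}\right) = - 2 \left(-12 + \left(21 - -20\right)\right) = - 2 \left(-12 + \left(21 + 20\right)\right) = - 2 \left(-12 + 41\right) = \left(-2\right) 29 = -58$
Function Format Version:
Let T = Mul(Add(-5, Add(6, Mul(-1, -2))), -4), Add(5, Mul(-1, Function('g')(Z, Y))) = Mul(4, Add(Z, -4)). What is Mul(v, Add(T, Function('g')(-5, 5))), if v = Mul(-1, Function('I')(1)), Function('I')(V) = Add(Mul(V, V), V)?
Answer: -58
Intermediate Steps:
Function('g')(Z, Y) = Add(21, Mul(-4, Z)) (Function('g')(Z, Y) = Add(5, Mul(-1, Mul(4, Add(Z, -4)))) = Add(5, Mul(-1, Mul(4, Add(-4, Z)))) = Add(5, Mul(-1, Add(-16, Mul(4, Z)))) = Add(5, Add(16, Mul(-4, Z))) = Add(21, Mul(-4, Z)))
Function('I')(V) = Add(V, Pow(V, 2)) (Function('I')(V) = Add(Pow(V, 2), V) = Add(V, Pow(V, 2)))
T = -12 (T = Mul(Add(-5, Add(6, 2)), -4) = Mul(Add(-5, 8), -4) = Mul(3, -4) = -12)
v = -2 (v = Mul(-1, Mul(1, Add(1, 1))) = Mul(-1, Mul(1, 2)) = Mul(-1, 2) = -2)
Mul(v, Add(T, Function('g')(-5, 5))) = Mul(-2, Add(-12, Add(21, Mul(-4, -5)))) = Mul(-2, Add(-12, Add(21, 20))) = Mul(-2, Add(-12, 41)) = Mul(-2, 29) = -58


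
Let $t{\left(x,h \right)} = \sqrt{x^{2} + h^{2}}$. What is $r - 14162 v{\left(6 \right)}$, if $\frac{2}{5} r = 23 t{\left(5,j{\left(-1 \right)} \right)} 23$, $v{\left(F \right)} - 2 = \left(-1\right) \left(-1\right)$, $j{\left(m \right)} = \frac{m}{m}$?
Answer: $-42486 + \frac{2645 \sqrt{26}}{2} \approx -35743.0$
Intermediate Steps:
$j{\left(m \right)} = 1$
$v{\left(F \right)} = 3$ ($v{\left(F \right)} = 2 - -1 = 2 + 1 = 3$)
$t{\left(x,h \right)} = \sqrt{h^{2} + x^{2}}$
$r = \frac{2645 \sqrt{26}}{2}$ ($r = \frac{5 \cdot 23 \sqrt{1^{2} + 5^{2}} \cdot 23}{2} = \frac{5 \cdot 23 \sqrt{1 + 25} \cdot 23}{2} = \frac{5 \cdot 23 \sqrt{26} \cdot 23}{2} = \frac{5 \cdot 529 \sqrt{26}}{2} = \frac{2645 \sqrt{26}}{2} \approx 6743.5$)
$r - 14162 v{\left(6 \right)} = \frac{2645 \sqrt{26}}{2} - 42486 = -42486 + \frac{2645 \sqrt{26}}{2}$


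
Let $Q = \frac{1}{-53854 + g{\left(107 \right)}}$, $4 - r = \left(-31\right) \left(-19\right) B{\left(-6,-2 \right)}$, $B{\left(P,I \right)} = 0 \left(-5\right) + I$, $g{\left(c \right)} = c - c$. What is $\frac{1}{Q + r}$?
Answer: $\frac{53854}{63655427} \approx 0.00084602$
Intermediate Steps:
$g{\left(c \right)} = 0$
$B{\left(P,I \right)} = I$ ($B{\left(P,I \right)} = 0 + I = I$)
$r = 1182$ ($r = 4 - \left(-31\right) \left(-19\right) \left(-2\right) = 4 - 589 \left(-2\right) = 4 - -1178 = 4 + 1178 = 1182$)
$Q = - \frac{1}{53854}$ ($Q = \frac{1}{-53854 + 0} = \frac{1}{-53854} = - \frac{1}{53854} \approx -1.8569 \cdot 10^{-5}$)
$\frac{1}{Q + r} = \frac{1}{- \frac{1}{53854} + 1182} = \frac{1}{\frac{63655427}{53854}} = \frac{53854}{63655427}$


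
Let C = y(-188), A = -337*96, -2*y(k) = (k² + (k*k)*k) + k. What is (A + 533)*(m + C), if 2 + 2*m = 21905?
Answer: -211005121161/2 ≈ -1.0550e+11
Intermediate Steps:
m = 21903/2 (m = -1 + (½)*21905 = -1 + 21905/2 = 21903/2 ≈ 10952.)
y(k) = -k/2 - k²/2 - k³/2 (y(k) = -((k² + (k*k)*k) + k)/2 = -((k² + k²*k) + k)/2 = -((k² + k³) + k)/2 = -(k + k² + k³)/2 = -k/2 - k²/2 - k³/2)
A = -32352
C = 3304758 (C = -½*(-188)*(1 - 188 + (-188)²) = -½*(-188)*(1 - 188 + 35344) = -½*(-188)*35157 = 3304758)
(A + 533)*(m + C) = (-32352 + 533)*(21903/2 + 3304758) = -31819*6631419/2 = -211005121161/2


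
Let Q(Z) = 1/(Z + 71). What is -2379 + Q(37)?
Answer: -256931/108 ≈ -2379.0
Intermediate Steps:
Q(Z) = 1/(71 + Z)
-2379 + Q(37) = -2379 + 1/(71 + 37) = -2379 + 1/108 = -256931/108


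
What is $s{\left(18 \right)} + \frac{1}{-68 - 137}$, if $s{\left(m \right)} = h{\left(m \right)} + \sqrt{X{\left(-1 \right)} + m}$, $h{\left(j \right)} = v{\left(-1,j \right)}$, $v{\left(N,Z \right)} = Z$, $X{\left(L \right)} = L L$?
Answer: $\frac{3689}{205} + \sqrt{19} \approx 22.354$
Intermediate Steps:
$X{\left(L \right)} = L^{2}$
$h{\left(j \right)} = j$
$s{\left(m \right)} = m + \sqrt{1 + m}$ ($s{\left(m \right)} = m + \sqrt{\left(-1\right)^{2} + m} = m + \sqrt{1 + m}$)
$s{\left(18 \right)} + \frac{1}{-68 - 137} = \left(18 + \sqrt{1 + 18}\right) + \frac{1}{-68 - 137} = \left(18 + \sqrt{19}\right) + \frac{1}{-205} = \left(18 + \sqrt{19}\right) - \frac{1}{205} = \frac{3689}{205} + \sqrt{19}$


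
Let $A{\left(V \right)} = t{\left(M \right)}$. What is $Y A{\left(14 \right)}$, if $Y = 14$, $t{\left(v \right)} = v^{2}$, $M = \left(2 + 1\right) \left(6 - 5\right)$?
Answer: $126$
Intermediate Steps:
$M = 3$ ($M = 3 \cdot 1 = 3$)
$A{\left(V \right)} = 9$ ($A{\left(V \right)} = 3^{2} = 9$)
$Y A{\left(14 \right)} = 14 \cdot 9 = 126$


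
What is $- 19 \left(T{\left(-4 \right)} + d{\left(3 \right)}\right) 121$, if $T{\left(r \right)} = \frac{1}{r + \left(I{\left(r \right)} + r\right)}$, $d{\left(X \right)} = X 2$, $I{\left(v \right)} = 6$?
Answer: $- \frac{25289}{2} \approx -12645.0$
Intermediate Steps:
$d{\left(X \right)} = 2 X$
$T{\left(r \right)} = \frac{1}{6 + 2 r}$ ($T{\left(r \right)} = \frac{1}{r + \left(6 + r\right)} = \frac{1}{6 + 2 r}$)
$- 19 \left(T{\left(-4 \right)} + d{\left(3 \right)}\right) 121 = - 19 \left(\frac{1}{2 \left(3 - 4\right)} + 2 \cdot 3\right) 121 = - 19 \left(\frac{1}{2 \left(-1\right)} + 6\right) 121 = - 19 \left(\frac{1}{2} \left(-1\right) + 6\right) 121 = - 19 \left(- \frac{1}{2} + 6\right) 121 = \left(-19\right) \frac{11}{2} \cdot 121 = \left(- \frac{209}{2}\right) 121 = - \frac{25289}{2}$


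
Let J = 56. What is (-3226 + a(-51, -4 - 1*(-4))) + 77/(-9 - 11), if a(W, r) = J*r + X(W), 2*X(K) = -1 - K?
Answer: -64097/20 ≈ -3204.9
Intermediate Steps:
X(K) = -1/2 - K/2 (X(K) = (-1 - K)/2 = -1/2 - K/2)
a(W, r) = -1/2 + 56*r - W/2 (a(W, r) = 56*r + (-1/2 - W/2) = -1/2 + 56*r - W/2)
(-3226 + a(-51, -4 - 1*(-4))) + 77/(-9 - 11) = (-3226 + (-1/2 + 56*(-4 - 1*(-4)) - 1/2*(-51))) + 77/(-9 - 11) = (-3226 + (-1/2 + 56*(-4 + 4) + 51/2)) + 77/(-20) = (-3226 + (-1/2 + 56*0 + 51/2)) + 77*(-1/20) = (-3226 + (-1/2 + 0 + 51/2)) - 77/20 = (-3226 + 25) - 77/20 = -3201 - 77/20 = -64097/20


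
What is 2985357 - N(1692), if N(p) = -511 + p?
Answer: 2984176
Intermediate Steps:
2985357 - N(1692) = 2985357 - (-511 + 1692) = 2985357 - 1*1181 = 2985357 - 1181 = 2984176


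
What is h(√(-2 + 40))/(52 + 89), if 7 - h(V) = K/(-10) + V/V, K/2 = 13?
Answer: 43/705 ≈ 0.060993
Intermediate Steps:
K = 26 (K = 2*13 = 26)
h(V) = 43/5 (h(V) = 7 - (26/(-10) + V/V) = 7 - (26*(-⅒) + 1) = 7 - (-13/5 + 1) = 7 - 1*(-8/5) = 7 + 8/5 = 43/5)
h(√(-2 + 40))/(52 + 89) = (43/5)/(52 + 89) = (43/5)/141 = (1/141)*(43/5) = 43/705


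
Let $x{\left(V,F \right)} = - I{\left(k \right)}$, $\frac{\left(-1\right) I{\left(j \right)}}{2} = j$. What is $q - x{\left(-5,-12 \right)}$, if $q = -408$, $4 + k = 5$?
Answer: $-410$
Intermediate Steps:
$k = 1$ ($k = -4 + 5 = 1$)
$I{\left(j \right)} = - 2 j$
$x{\left(V,F \right)} = 2$ ($x{\left(V,F \right)} = - \left(-2\right) 1 = \left(-1\right) \left(-2\right) = 2$)
$q - x{\left(-5,-12 \right)} = -408 - 2 = -410$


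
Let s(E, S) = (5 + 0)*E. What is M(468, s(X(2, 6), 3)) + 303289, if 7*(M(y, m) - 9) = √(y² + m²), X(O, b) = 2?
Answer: 303298 + 2*√54781/7 ≈ 3.0337e+5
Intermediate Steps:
s(E, S) = 5*E
M(y, m) = 9 + √(m² + y²)/7 (M(y, m) = 9 + √(y² + m²)/7 = 9 + √(m² + y²)/7)
M(468, s(X(2, 6), 3)) + 303289 = (9 + √((5*2)² + 468²)/7) + 303289 = (9 + √(10² + 219024)/7) + 303289 = (9 + √(100 + 219024)/7) + 303289 = (9 + √219124/7) + 303289 = (9 + (2*√54781)/7) + 303289 = (9 + 2*√54781/7) + 303289 = 303298 + 2*√54781/7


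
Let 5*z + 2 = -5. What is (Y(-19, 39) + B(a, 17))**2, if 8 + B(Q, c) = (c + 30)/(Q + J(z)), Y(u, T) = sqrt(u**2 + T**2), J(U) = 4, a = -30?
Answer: 1337257/676 - 255*sqrt(1882)/13 ≈ 1127.2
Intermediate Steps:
z = -7/5 (z = -2/5 + (1/5)*(-5) = -2/5 - 1 = -7/5 ≈ -1.4000)
Y(u, T) = sqrt(T**2 + u**2)
B(Q, c) = -8 + (30 + c)/(4 + Q) (B(Q, c) = -8 + (c + 30)/(Q + 4) = -8 + (30 + c)/(4 + Q))
(Y(-19, 39) + B(a, 17))**2 = (sqrt(39**2 + (-19)**2) + (-2 + 17 - 8*(-30))/(4 - 30))**2 = (sqrt(1521 + 361) + (-2 + 17 + 240)/(-26))**2 = (sqrt(1882) - 1/26*255)**2 = (sqrt(1882) - 255/26)**2 = (-255/26 + sqrt(1882))**2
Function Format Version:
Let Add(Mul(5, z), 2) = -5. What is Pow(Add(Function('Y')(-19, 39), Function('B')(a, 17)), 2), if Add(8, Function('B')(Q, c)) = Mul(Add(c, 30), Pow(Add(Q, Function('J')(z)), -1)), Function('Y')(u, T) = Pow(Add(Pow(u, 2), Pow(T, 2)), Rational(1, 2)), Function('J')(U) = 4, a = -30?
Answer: Add(Rational(1337257, 676), Mul(Rational(-255, 13), Pow(1882, Rational(1, 2)))) ≈ 1127.2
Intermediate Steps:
z = Rational(-7, 5) (z = Add(Rational(-2, 5), Mul(Rational(1, 5), -5)) = Add(Rational(-2, 5), -1) = Rational(-7, 5) ≈ -1.4000)
Function('Y')(u, T) = Pow(Add(Pow(T, 2), Pow(u, 2)), Rational(1, 2))
Function('B')(Q, c) = Add(-8, Mul(Pow(Add(4, Q), -1), Add(30, c))) (Function('B')(Q, c) = Add(-8, Mul(Add(c, 30), Pow(Add(Q, 4), -1))) = Add(-8, Mul(Add(30, c), Pow(Add(4, Q), -1))) = Add(-8, Mul(Pow(Add(4, Q), -1), Add(30, c))))
Pow(Add(Function('Y')(-19, 39), Function('B')(a, 17)), 2) = Pow(Add(Pow(Add(Pow(39, 2), Pow(-19, 2)), Rational(1, 2)), Mul(Pow(Add(4, -30), -1), Add(-2, 17, Mul(-8, -30)))), 2) = Pow(Add(Pow(Add(1521, 361), Rational(1, 2)), Mul(Pow(-26, -1), Add(-2, 17, 240))), 2) = Pow(Add(Pow(1882, Rational(1, 2)), Mul(Rational(-1, 26), 255)), 2) = Pow(Add(Pow(1882, Rational(1, 2)), Rational(-255, 26)), 2) = Pow(Add(Rational(-255, 26), Pow(1882, Rational(1, 2))), 2)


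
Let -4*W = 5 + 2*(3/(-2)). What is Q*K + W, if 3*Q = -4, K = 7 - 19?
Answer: 31/2 ≈ 15.500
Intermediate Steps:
K = -12
Q = -4/3 (Q = (1/3)*(-4) = -4/3 ≈ -1.3333)
W = -1/2 (W = -(5 + 2*(3/(-2)))/4 = -(5 + 2*(3*(-1/2)))/4 = -(5 + 2*(-3/2))/4 = -(5 - 3)/4 = -1/4*2 = -1/2 ≈ -0.50000)
Q*K + W = -4/3*(-12) - 1/2 = 16 - 1/2 = 31/2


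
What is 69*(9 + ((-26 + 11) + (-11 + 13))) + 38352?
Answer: 38076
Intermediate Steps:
69*(9 + ((-26 + 11) + (-11 + 13))) + 38352 = 69*(9 + (-15 + 2)) + 38352 = 69*(9 - 13) + 38352 = 69*(-4) + 38352 = -276 + 38352 = 38076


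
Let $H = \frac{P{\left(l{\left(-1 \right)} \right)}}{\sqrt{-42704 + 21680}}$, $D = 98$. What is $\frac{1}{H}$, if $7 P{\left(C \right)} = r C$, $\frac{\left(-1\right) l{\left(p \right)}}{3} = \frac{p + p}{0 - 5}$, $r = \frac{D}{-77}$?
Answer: $55 i \sqrt{146} \approx 664.57 i$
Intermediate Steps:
$r = - \frac{14}{11}$ ($r = \frac{98}{-77} = 98 \left(- \frac{1}{77}\right) = - \frac{14}{11} \approx -1.2727$)
$l{\left(p \right)} = \frac{6 p}{5}$ ($l{\left(p \right)} = - 3 \frac{p + p}{0 - 5} = - 3 \frac{2 p}{-5} = - 3 \cdot 2 p \left(- \frac{1}{5}\right) = - 3 \left(- \frac{2 p}{5}\right) = \frac{6 p}{5}$)
$P{\left(C \right)} = - \frac{2 C}{11}$ ($P{\left(C \right)} = \frac{\left(- \frac{14}{11}\right) C}{7} = - \frac{2 C}{11}$)
$H = - \frac{i \sqrt{146}}{8030}$ ($H = \frac{\left(- \frac{2}{11}\right) \frac{6}{5} \left(-1\right)}{\sqrt{-42704 + 21680}} = \frac{\left(- \frac{2}{11}\right) \left(- \frac{6}{5}\right)}{\sqrt{-21024}} = \frac{12}{55 \cdot 12 i \sqrt{146}} = \frac{12 \left(- \frac{i \sqrt{146}}{1752}\right)}{55} = - \frac{i \sqrt{146}}{8030} \approx - 0.0015047 i$)
$\frac{1}{H} = \frac{1}{\left(- \frac{1}{8030}\right) i \sqrt{146}} = 55 i \sqrt{146}$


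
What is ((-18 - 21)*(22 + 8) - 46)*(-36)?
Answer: 43776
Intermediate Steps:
((-18 - 21)*(22 + 8) - 46)*(-36) = (-39*30 - 46)*(-36) = (-1170 - 46)*(-36) = -1216*(-36) = 43776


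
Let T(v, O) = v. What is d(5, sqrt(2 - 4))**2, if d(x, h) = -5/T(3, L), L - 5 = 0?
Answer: 25/9 ≈ 2.7778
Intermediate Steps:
L = 5 (L = 5 + 0 = 5)
d(x, h) = -5/3
d(5, sqrt(2 - 4))**2 = (-5/3)**2 = 25/9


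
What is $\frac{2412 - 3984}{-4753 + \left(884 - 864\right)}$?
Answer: $\frac{1572}{4733} \approx 0.33214$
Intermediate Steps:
$\frac{2412 - 3984}{-4753 + \left(884 - 864\right)} = - \frac{1572}{-4753 + \left(884 - 864\right)} = - \frac{1572}{-4753 + 20} = - \frac{1572}{-4733} = \left(-1572\right) \left(- \frac{1}{4733}\right) = \frac{1572}{4733}$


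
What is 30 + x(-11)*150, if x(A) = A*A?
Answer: 18180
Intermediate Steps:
x(A) = A²
30 + x(-11)*150 = 30 + (-11)²*150 = 30 + 121*150 = 30 + 18150 = 18180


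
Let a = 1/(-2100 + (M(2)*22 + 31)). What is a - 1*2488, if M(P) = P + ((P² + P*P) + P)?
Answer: -4490841/1805 ≈ -2488.0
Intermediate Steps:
M(P) = 2*P + 2*P² (M(P) = P + ((P² + P²) + P) = P + (2*P² + P) = P + (P + 2*P²) = 2*P + 2*P²)
a = -1/1805 (a = 1/(-2100 + ((2*2*(1 + 2))*22 + 31)) = 1/(-2100 + ((2*2*3)*22 + 31)) = 1/(-2100 + (12*22 + 31)) = 1/(-2100 + (264 + 31)) = 1/(-2100 + 295) = 1/(-1805) = -1/1805 ≈ -0.00055402)
a - 1*2488 = -1/1805 - 1*2488 = -1/1805 - 2488 = -4490841/1805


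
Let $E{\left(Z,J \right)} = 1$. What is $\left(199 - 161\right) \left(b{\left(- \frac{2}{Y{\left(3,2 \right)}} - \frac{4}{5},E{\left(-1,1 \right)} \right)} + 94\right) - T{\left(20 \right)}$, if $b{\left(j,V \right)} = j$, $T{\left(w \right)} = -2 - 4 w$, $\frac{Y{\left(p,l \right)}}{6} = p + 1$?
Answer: $\frac{108613}{30} \approx 3620.4$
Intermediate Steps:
$Y{\left(p,l \right)} = 6 + 6 p$ ($Y{\left(p,l \right)} = 6 \left(p + 1\right) = 6 \left(1 + p\right) = 6 + 6 p$)
$\left(199 - 161\right) \left(b{\left(- \frac{2}{Y{\left(3,2 \right)}} - \frac{4}{5},E{\left(-1,1 \right)} \right)} + 94\right) - T{\left(20 \right)} = \left(199 - 161\right) \left(\left(- \frac{2}{6 + 6 \cdot 3} - \frac{4}{5}\right) + 94\right) - \left(-2 - 80\right) = 38 \left(\left(- \frac{2}{6 + 18} - \frac{4}{5}\right) + 94\right) - \left(-2 - 80\right) = 38 \left(\left(- \frac{2}{24} - \frac{4}{5}\right) + 94\right) - -82 = 38 \left(\left(\left(-2\right) \frac{1}{24} - \frac{4}{5}\right) + 94\right) + 82 = 38 \left(\left(- \frac{1}{12} - \frac{4}{5}\right) + 94\right) + 82 = 38 \left(- \frac{53}{60} + 94\right) + 82 = 38 \cdot \frac{5587}{60} + 82 = \frac{106153}{30} + 82 = \frac{108613}{30}$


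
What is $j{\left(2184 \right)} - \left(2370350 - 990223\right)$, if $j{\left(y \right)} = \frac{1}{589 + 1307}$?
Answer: $- \frac{2616720791}{1896} \approx -1.3801 \cdot 10^{6}$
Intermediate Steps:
$j{\left(y \right)} = \frac{1}{1896}$
$j{\left(2184 \right)} - \left(2370350 - 990223\right) = \frac{1}{1896} - \left(2370350 - 990223\right) = \frac{1}{1896} - 1380127 = - \frac{2616720791}{1896}$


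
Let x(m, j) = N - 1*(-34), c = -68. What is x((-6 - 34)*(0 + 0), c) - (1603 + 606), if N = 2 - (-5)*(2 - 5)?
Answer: -2188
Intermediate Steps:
N = -13 (N = 2 - (-5)*(-3) = 2 - 1*15 = 2 - 15 = -13)
x(m, j) = 21 (x(m, j) = -13 - 1*(-34) = -13 + 34 = 21)
x((-6 - 34)*(0 + 0), c) - (1603 + 606) = 21 - (1603 + 606) = 21 - 1*2209 = 21 - 2209 = -2188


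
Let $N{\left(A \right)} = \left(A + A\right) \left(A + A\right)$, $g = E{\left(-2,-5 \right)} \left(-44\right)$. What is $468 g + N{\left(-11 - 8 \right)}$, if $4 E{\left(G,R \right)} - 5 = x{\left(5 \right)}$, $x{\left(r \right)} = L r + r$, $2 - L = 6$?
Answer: $52924$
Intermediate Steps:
$L = -4$ ($L = 2 - 6 = -4$)
$x{\left(r \right)} = - 3 r$ ($x{\left(r \right)} = - 4 r + r = - 3 r$)
$E{\left(G,R \right)} = - \frac{5}{2}$ ($E{\left(G,R \right)} = \frac{5}{4} + \frac{\left(-3\right) 5}{4} = \frac{5}{4} + \frac{1}{4} \left(-15\right) = \frac{5}{4} - \frac{15}{4} = - \frac{5}{2}$)
$g = 110$ ($g = \left(- \frac{5}{2}\right) \left(-44\right) = 110$)
$N{\left(A \right)} = 4 A^{2}$ ($N{\left(A \right)} = 2 A 2 A = 4 A^{2}$)
$468 g + N{\left(-11 - 8 \right)} = 468 \cdot 110 + 4 \left(-11 - 8\right)^{2} = 51480 + 4 \left(-19\right)^{2} = 51480 + 4 \cdot 361 = 51480 + 1444 = 52924$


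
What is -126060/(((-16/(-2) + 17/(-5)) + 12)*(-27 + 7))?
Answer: 31515/83 ≈ 379.70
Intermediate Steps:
-126060/(((-16/(-2) + 17/(-5)) + 12)*(-27 + 7)) = -126060/(((-16*(-½) + 17*(-⅕)) + 12)*(-20)) = -126060/(((8 - 17/5) + 12)*(-20)) = -126060/((23/5 + 12)*(-20)) = -126060/((83/5)*(-20)) = -126060/(-332) = -126060*(-1)/332 = -10505*(-3/83) = 31515/83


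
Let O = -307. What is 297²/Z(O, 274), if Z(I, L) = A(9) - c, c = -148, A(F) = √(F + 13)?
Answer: 2175822/3647 - 29403*√22/7294 ≈ 577.70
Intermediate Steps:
A(F) = √(13 + F)
Z(I, L) = 148 + √22 (Z(I, L) = √(13 + 9) - 1*(-148) = √22 + 148 = 148 + √22)
297²/Z(O, 274) = 297²/(148 + √22) = 88209/(148 + √22)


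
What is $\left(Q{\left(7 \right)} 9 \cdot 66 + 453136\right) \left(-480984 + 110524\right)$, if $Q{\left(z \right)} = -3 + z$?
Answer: $-168748975520$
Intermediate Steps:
$\left(Q{\left(7 \right)} 9 \cdot 66 + 453136\right) \left(-480984 + 110524\right) = \left(\left(-3 + 7\right) 9 \cdot 66 + 453136\right) \left(-480984 + 110524\right) = \left(4 \cdot 9 \cdot 66 + 453136\right) \left(-370460\right) = \left(36 \cdot 66 + 453136\right) \left(-370460\right) = \left(2376 + 453136\right) \left(-370460\right) = 455512 \left(-370460\right) = -168748975520$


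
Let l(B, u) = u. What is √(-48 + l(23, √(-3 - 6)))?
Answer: √(-48 + 3*I) ≈ 0.2164 + 6.9316*I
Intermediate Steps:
√(-48 + l(23, √(-3 - 6))) = √(-48 + √(-3 - 6)) = √(-48 + √(-9)) = √(-48 + 3*I)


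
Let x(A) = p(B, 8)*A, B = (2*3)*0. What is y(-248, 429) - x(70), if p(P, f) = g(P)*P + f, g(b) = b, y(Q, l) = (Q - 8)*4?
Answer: -1584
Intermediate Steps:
y(Q, l) = -32 + 4*Q (y(Q, l) = (-8 + Q)*4 = -32 + 4*Q)
B = 0 (B = 6*0 = 0)
p(P, f) = f + P² (p(P, f) = P*P + f = P² + f = f + P²)
x(A) = 8*A (x(A) = (8 + 0²)*A = (8 + 0)*A = 8*A)
y(-248, 429) - x(70) = (-32 + 4*(-248)) - 8*70 = (-32 - 992) - 1*560 = -1024 - 560 = -1584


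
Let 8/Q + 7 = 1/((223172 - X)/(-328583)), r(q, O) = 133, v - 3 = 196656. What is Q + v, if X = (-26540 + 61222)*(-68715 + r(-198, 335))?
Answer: 3274710699278277/16651817255 ≈ 1.9666e+5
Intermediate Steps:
v = 196659 (v = 3 + 196656 = 196659)
X = -2378560924 (X = (-26540 + 61222)*(-68715 + 133) = 34682*(-68582) = -2378560924)
Q = -19030272768/16651817255 (Q = 8/(-7 + 1/((223172 - 1*(-2378560924))/(-328583))) = 8/(-7 + 1/((223172 + 2378560924)*(-1/328583))) = 8/(-7 + 1/(2378784096*(-1/328583))) = 8/(-7 + 1/(-2378784096/328583)) = 8/(-7 - 328583/2378784096) = 8/(-16651817255/2378784096) = 8*(-2378784096/16651817255) = -19030272768/16651817255 ≈ -1.1428)
Q + v = -19030272768/16651817255 + 196659 = 3274710699278277/16651817255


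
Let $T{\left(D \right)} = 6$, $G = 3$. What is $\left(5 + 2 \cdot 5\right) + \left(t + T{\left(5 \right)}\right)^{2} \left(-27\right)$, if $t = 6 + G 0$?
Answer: $-3873$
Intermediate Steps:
$t = 6$ ($t = 6 + 3 \cdot 0 = 6 + 0 = 6$)
$\left(5 + 2 \cdot 5\right) + \left(t + T{\left(5 \right)}\right)^{2} \left(-27\right) = \left(5 + 2 \cdot 5\right) + \left(6 + 6\right)^{2} \left(-27\right) = \left(5 + 10\right) + 12^{2} \left(-27\right) = 15 + 144 \left(-27\right) = 15 - 3888 = -3873$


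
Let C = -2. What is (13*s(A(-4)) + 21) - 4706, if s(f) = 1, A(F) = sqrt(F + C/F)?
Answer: -4672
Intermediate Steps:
A(F) = sqrt(F - 2/F)
(13*s(A(-4)) + 21) - 4706 = (13*1 + 21) - 4706 = (13 + 21) - 4706 = 34 - 4706 = -4672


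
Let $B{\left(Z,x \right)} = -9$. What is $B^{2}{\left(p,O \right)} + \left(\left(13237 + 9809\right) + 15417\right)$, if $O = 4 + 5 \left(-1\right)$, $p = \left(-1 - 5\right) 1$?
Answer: $38544$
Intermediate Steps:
$p = -6$ ($p = \left(-6\right) 1 = -6$)
$O = -1$ ($O = 4 - 5 = -1$)
$B^{2}{\left(p,O \right)} + \left(\left(13237 + 9809\right) + 15417\right) = \left(-9\right)^{2} + \left(\left(13237 + 9809\right) + 15417\right) = 81 + \left(23046 + 15417\right) = 81 + 38463 = 38544$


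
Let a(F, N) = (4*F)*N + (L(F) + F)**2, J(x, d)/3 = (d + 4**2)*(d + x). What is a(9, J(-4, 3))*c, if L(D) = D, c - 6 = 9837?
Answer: -17008704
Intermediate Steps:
c = 9843 (c = 6 + 9837 = 9843)
J(x, d) = 3*(16 + d)*(d + x) (J(x, d) = 3*((d + 4**2)*(d + x)) = 3*((d + 16)*(d + x)) = 3*((16 + d)*(d + x)) = 3*(16 + d)*(d + x))
a(F, N) = 4*F**2 + 4*F*N (a(F, N) = (4*F)*N + (F + F)**2 = 4*F*N + (2*F)**2 = 4*F*N + 4*F**2 = 4*F**2 + 4*F*N)
a(9, J(-4, 3))*c = (4*9*(9 + (3*3**2 + 48*3 + 48*(-4) + 3*3*(-4))))*9843 = (4*9*(9 + (3*9 + 144 - 192 - 36)))*9843 = (4*9*(9 + (27 + 144 - 192 - 36)))*9843 = (4*9*(9 - 57))*9843 = (4*9*(-48))*9843 = -1728*9843 = -17008704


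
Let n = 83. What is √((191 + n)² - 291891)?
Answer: I*√216815 ≈ 465.63*I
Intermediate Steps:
√((191 + n)² - 291891) = √((191 + 83)² - 291891) = √(274² - 291891) = √(75076 - 291891) = √(-216815) = I*√216815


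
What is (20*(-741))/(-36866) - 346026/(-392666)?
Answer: 4643976159/3619006189 ≈ 1.2832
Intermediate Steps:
(20*(-741))/(-36866) - 346026/(-392666) = -14820*(-1/36866) - 346026*(-1/392666) = 7410/18433 + 173013/196333 = 4643976159/3619006189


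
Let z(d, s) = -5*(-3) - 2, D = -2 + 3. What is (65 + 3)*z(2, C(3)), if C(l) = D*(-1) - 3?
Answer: 884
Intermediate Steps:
D = 1
C(l) = -4 (C(l) = 1*(-1) - 3 = -1 - 3 = -4)
z(d, s) = 13 (z(d, s) = 15 - 2 = 13)
(65 + 3)*z(2, C(3)) = (65 + 3)*13 = 68*13 = 884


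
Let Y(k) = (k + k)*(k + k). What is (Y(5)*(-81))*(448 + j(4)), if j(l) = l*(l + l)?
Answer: -3888000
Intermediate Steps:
j(l) = 2*l² (j(l) = l*(2*l) = 2*l²)
Y(k) = 4*k² (Y(k) = (2*k)*(2*k) = 4*k²)
(Y(5)*(-81))*(448 + j(4)) = ((4*5²)*(-81))*(448 + 2*4²) = ((4*25)*(-81))*(448 + 2*16) = (100*(-81))*(448 + 32) = -8100*480 = -3888000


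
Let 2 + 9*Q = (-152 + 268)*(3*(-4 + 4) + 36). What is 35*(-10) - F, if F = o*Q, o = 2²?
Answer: -19846/9 ≈ -2205.1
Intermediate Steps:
o = 4
Q = 4174/9 (Q = -2/9 + ((-152 + 268)*(3*(-4 + 4) + 36))/9 = -2/9 + (116*(3*0 + 36))/9 = -2/9 + (116*(0 + 36))/9 = -2/9 + (116*36)/9 = -2/9 + (⅑)*4176 = -2/9 + 464 = 4174/9 ≈ 463.78)
F = 16696/9 (F = 4*(4174/9) = 16696/9 ≈ 1855.1)
35*(-10) - F = 35*(-10) - 1*16696/9 = -350 - 16696/9 = -19846/9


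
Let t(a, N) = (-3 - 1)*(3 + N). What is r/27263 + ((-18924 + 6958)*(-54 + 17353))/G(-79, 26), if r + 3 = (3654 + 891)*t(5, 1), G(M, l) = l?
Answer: -2821719182570/354419 ≈ -7.9615e+6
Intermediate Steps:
t(a, N) = -12 - 4*N (t(a, N) = -4*(3 + N) = -12 - 4*N)
r = -72723 (r = -3 + (3654 + 891)*(-12 - 4*1) = -3 + 4545*(-12 - 4) = -3 + 4545*(-16) = -3 - 72720 = -72723)
r/27263 + ((-18924 + 6958)*(-54 + 17353))/G(-79, 26) = -72723/27263 + ((-18924 + 6958)*(-54 + 17353))/26 = -72723*1/27263 - 11966*17299*(1/26) = -72723/27263 - 206999834*1/26 = -72723/27263 - 103499917/13 = -2821719182570/354419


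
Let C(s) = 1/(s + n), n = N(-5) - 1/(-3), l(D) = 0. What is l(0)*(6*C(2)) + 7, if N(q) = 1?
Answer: 7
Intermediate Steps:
n = 4/3 (n = 1 - 1/(-3) = 1 - 1*(-⅓) = 1 + ⅓ = 4/3 ≈ 1.3333)
C(s) = 1/(4/3 + s) (C(s) = 1/(s + 4/3) = 1/(4/3 + s))
l(0)*(6*C(2)) + 7 = 0*(6*(3/(4 + 3*2))) + 7 = 0*(6*(3/(4 + 6))) + 7 = 0*(6*(3/10)) + 7 = 0*(9/5) + 7 = 0 + 7 = 7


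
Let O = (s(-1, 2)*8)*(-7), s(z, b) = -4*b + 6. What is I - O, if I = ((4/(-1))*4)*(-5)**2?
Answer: -512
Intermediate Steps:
s(z, b) = 6 - 4*b
I = -400 (I = ((4*(-1))*4)*25 = -4*4*25 = -16*25 = -400)
O = 112 (O = ((6 - 4*2)*8)*(-7) = ((6 - 8)*8)*(-7) = -2*8*(-7) = -16*(-7) = 112)
I - O = -400 - 1*112 = -400 - 112 = -512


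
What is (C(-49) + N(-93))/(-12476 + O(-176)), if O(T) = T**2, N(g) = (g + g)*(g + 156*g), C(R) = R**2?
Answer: 2718187/18500 ≈ 146.93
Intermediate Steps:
N(g) = 314*g**2 (N(g) = (2*g)*(157*g) = 314*g**2)
(C(-49) + N(-93))/(-12476 + O(-176)) = ((-49)**2 + 314*(-93)**2)/(-12476 + (-176)**2) = (2401 + 314*8649)/(-12476 + 30976) = (2401 + 2715786)/18500 = 2718187*(1/18500) = 2718187/18500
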